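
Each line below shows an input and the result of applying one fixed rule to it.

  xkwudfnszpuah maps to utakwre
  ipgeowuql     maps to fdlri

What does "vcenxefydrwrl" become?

The pattern: shift every letter 3 places backward in the alphabet (wrapping around), then keep every other character starting from the first (positions 1st, 3rd, 5th, ...).
"vcenxefydrwrl" → "szbkubcvaotoi" → "sbucati".

sbucati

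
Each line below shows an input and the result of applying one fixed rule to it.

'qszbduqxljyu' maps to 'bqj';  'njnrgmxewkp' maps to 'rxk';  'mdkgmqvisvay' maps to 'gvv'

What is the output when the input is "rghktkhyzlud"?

khl

Looking at the pairs, the operation is to delete the first 2 characters, then keep one character in every 3, starting at position 2 (positions 2nd, 5th, 8th, ...).
Starting from "rghktkhyzlud": after the first operation, "hktkhyzlud"; after the second, "khl".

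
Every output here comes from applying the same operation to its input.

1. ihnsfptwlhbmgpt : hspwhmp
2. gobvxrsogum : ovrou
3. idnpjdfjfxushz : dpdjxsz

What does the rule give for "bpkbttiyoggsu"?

What's happening: keep every other character starting from the second (positions 2nd, 4th, 6th, ...).
"bpkbttiyoggsu" → "pbtygs".

pbtygs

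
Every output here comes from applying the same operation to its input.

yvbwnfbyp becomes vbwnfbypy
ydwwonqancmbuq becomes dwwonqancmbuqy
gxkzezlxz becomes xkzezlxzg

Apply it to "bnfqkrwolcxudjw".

What's happening: move the first character to the end.
On "bnfqkrwolcxudjw" that produces "nfqkrwolcxudjwb".

nfqkrwolcxudjwb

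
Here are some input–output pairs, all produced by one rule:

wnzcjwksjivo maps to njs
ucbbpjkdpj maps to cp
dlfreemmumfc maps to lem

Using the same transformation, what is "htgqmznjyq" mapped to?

tm

The pattern: delete the last 3 characters, then keep one character in every 3, starting at position 2 (positions 2nd, 5th, 8th, ...).
"htgqmznjyq" → "htgqmzn" → "tm".
(Check on "ucbbpjkdpj": → "ucbbpjk" → "cp" ✓)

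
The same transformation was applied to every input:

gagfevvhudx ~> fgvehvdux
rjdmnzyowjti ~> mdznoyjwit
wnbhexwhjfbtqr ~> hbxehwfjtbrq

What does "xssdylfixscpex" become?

Looking at the pairs, the operation is to delete the first 2 characters, then swap each adjacent pair of characters (1↔2, 3↔4, ...).
"xssdylfixscpex" → "sdylfixscpex" → "dslyifsxpcxe".
(Check on "gagfevvhudx": → "gfevvhudx" → "fgvehvdux" ✓)

dslyifsxpcxe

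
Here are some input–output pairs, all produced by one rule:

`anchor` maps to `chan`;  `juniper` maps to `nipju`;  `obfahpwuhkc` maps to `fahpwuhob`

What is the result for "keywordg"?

The pattern: delete the last 2 characters, then move the first 2 characters to the end (rotate left by 2).
For "keywordg", step one produces "keywor"; step two turns that into "yworke".

yworke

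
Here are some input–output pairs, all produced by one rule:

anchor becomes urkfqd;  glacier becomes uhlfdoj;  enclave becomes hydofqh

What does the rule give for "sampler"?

The pattern: shift every letter 3 places forward in the alphabet (wrapping around), then reverse the string.
Doing the same to "sampler": "uhospdv".

uhospdv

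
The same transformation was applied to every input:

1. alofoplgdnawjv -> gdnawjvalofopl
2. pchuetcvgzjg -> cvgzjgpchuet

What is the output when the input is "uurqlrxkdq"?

rxkdquurql

In each case the input is transformed by: swap the front and back halves of the string.
On "uurqlrxkdq" that produces "rxkdquurql".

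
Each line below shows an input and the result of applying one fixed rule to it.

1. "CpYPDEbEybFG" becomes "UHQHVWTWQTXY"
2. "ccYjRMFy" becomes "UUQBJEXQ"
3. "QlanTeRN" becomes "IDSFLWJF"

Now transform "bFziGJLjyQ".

TXRAYBDBQI

Rule — shift every letter 8 places backward in the alphabet (wrapping around), then convert every letter to uppercase.
"bFziGJLjyQ" → "tXraYBDbqI" → "TXRAYBDBQI".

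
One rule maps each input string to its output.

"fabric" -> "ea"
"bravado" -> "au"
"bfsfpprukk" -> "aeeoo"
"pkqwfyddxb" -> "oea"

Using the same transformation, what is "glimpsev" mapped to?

ou

The transformation: shift every letter 1 place backward in the alphabet (wrapping around), then keep only the vowels.
On "glimpsev" that produces "ou".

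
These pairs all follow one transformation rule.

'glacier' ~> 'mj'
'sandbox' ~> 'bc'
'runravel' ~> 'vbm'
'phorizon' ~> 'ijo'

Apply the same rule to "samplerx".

The transformation: shift every letter 1 place forward in the alphabet (wrapping around), then keep one character in every 3, starting at position 2 (positions 2nd, 5th, 8th, ...).
On "samplerx": the first step gives "tbnqmfsy", and the second then gives "bmy".

bmy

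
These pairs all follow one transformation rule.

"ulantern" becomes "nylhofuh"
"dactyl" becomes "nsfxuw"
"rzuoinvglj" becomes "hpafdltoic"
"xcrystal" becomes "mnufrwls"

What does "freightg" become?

Each output is the input with this applied: shift every letter 6 places backward in the alphabet (wrapping around), then swap the front and back halves of the string.
On "freightg" that produces "abnazlyc".

abnazlyc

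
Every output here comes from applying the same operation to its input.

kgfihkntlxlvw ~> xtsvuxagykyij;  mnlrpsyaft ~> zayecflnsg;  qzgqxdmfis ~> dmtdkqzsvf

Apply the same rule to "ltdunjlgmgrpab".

In each case the input is transformed by: shift every letter 13 places forward in the alphabet (wrapping around) — i.e. ROT13.
Doing the same to "ltdunjlgmgrpab": "ygqhawytztecno".

ygqhawytztecno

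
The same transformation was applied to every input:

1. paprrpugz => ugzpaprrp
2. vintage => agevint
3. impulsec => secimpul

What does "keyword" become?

Each output is the input with this applied: move the last 3 characters to the front (rotate right by 3).
Doing the same to "keyword": "ordkeyw".

ordkeyw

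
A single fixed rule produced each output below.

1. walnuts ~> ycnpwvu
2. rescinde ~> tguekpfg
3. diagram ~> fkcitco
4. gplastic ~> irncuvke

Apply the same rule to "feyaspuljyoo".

hgacurwnlaqq

Each output is the input with this applied: shift every letter 2 places forward in the alphabet (wrapping around).
"feyaspuljyoo" → "hgacurwnlaqq".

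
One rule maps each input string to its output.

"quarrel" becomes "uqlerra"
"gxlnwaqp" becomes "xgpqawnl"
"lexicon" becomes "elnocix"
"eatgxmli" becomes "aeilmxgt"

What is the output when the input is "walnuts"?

awstunl

Each output is the input with this applied: move the first 2 characters to the end (rotate left by 2), then reverse the string.
"walnuts" → "lnutswa" → "awstunl".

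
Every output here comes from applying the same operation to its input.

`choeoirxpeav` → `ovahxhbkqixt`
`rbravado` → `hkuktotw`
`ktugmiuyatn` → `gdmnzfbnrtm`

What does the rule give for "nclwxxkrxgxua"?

tgvepqqdkqzqn

What's happening: move the last character to the front, then shift every letter 7 places backward in the alphabet (wrapping around).
"nclwxxkrxgxua" → "anclwxxkrxgxu" → "tgvepqqdkqzqn".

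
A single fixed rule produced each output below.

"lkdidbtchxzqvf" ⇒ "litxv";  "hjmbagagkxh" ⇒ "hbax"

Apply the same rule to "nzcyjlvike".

Looking at the pairs, the operation is to keep one character in every 3, starting at position 1 (positions 1st, 4th, 7th, ...).
For "nzcyjlvike" the result is "nyve".

nyve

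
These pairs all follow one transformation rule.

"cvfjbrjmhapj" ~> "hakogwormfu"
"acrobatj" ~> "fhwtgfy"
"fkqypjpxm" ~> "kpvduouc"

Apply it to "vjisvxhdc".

What's happening: shift every letter 5 places forward in the alphabet (wrapping around), then delete the last character.
So "vjisvxhdc" becomes "aonxacmi".

aonxacmi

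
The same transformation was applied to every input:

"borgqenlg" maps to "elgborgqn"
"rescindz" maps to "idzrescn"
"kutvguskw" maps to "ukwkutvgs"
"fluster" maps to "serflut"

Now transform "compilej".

What's happening: move the last 3 characters to the front (rotate right by 3), then swap the first and last characters.
Starting from "compilej": after the first operation, "lejcompi"; after the second, "iejcompl".

iejcompl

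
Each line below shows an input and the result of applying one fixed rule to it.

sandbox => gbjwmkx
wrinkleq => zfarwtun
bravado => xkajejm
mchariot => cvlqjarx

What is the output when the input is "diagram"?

vmrjpaj

In each case the input is transformed by: shift every letter 9 places forward in the alphabet (wrapping around), then move the last character to the front.
For "diagram", step one produces "mrjpajv"; step two turns that into "vmrjpaj".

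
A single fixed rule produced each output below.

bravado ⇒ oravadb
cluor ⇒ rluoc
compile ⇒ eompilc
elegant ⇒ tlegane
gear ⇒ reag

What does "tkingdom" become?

mkingdot

Each output is the input with this applied: swap the first and last characters.
So "tkingdom" becomes "mkingdot".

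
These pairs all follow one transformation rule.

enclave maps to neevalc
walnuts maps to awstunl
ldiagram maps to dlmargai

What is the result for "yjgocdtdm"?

Looking at the pairs, the operation is to move the first 2 characters to the end (rotate left by 2), then reverse the string.
So "yjgocdtdm" becomes "jymdtdcog".

jymdtdcog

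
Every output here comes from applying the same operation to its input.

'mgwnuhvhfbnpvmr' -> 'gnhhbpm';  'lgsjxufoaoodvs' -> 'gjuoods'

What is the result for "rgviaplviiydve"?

What's happening: keep every other character starting from the second (positions 2nd, 4th, 6th, ...).
Doing the same to "rgviaplviiydve": "gipvide".

gipvide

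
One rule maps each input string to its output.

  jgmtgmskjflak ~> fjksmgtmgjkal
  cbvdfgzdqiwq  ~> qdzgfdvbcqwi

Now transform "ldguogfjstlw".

sjfgougdlwlt

Looking at the pairs, the operation is to move the last 3 characters to the front (rotate right by 3), then reverse the string.
For "ldguogfjstlw", step one produces "tlwldguogfjs"; step two turns that into "sjfgougdlwlt".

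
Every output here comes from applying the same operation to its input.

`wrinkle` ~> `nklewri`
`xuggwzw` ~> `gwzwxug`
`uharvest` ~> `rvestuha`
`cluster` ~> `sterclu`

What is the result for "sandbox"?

dboxsan

Each output is the input with this applied: move the first 3 characters to the end (rotate left by 3).
"sandbox" → "dboxsan".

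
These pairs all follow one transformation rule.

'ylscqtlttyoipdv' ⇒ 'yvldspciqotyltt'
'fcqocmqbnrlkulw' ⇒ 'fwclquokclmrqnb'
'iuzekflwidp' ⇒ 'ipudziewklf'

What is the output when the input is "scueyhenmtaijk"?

Rule — take characters alternately from the front and the back (1st, last, 2nd, 2nd-last, ...).
On "scueyhenmtaijk" that produces "skcjuieaythmen".

skcjuieaythmen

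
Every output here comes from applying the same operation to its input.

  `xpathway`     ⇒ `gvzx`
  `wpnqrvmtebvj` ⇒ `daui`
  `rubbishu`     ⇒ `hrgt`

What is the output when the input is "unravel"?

The pattern: shift every letter 1 place backward in the alphabet (wrapping around), then keep only the last 4 characters.
Starting from "unravel": after the first operation, "tmqzudk"; after the second, "zudk".
(Check on "wpnqrvmtebvj": → "vompqulsdaui" → "daui" ✓)

zudk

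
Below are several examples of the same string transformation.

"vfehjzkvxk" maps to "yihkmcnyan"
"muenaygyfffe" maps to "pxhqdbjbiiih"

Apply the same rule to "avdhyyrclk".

dygkbbufon

What's happening: shift every letter 3 places forward in the alphabet (wrapping around).
"avdhyyrclk" → "dygkbbufon".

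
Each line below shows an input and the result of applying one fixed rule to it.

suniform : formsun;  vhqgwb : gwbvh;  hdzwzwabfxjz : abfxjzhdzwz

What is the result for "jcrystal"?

staljcr

Rule — swap the front and back halves of the string, then delete the last character.
On "jcrystal": the first step gives "staljcry", and the second then gives "staljcr".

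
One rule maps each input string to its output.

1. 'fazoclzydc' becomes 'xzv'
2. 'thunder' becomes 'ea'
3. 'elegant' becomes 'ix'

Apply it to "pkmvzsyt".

hwq

The transformation: keep one character in every 3, starting at position 2 (positions 2nd, 5th, 8th, ...), then shift every letter 3 places backward in the alphabet (wrapping around).
Starting from "pkmvzsyt": after the first operation, "kzt"; after the second, "hwq".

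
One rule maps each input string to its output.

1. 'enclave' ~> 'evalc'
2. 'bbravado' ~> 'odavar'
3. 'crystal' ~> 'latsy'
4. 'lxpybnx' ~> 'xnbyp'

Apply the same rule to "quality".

ytila

Each output is the input with this applied: reverse the string, then delete the last 2 characters.
Working it through for "quality": intermediate "ytilauq", final "ytila".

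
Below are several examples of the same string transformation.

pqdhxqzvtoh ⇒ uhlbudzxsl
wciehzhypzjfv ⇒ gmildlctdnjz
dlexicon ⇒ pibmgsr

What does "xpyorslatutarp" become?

What's happening: delete the first character, then shift every letter 4 places forward in the alphabet (wrapping around).
"xpyorslatutarp" → "pyorslatutarp" → "tcsvwpexyxevt".
(Check on "pqdhxqzvtoh": → "qdhxqzvtoh" → "uhlbudzxsl" ✓)

tcsvwpexyxevt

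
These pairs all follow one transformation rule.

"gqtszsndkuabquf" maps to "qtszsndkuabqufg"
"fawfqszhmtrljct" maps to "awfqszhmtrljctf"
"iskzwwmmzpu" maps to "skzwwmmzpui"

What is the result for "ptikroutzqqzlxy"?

tikroutzqqzlxyp

Each output is the input with this applied: move the first character to the end.
So "ptikroutzqqzlxy" becomes "tikroutzqqzlxyp".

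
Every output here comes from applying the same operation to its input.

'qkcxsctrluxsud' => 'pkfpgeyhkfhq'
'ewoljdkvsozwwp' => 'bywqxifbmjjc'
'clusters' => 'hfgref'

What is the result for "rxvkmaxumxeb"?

The pattern: shift every letter 13 places forward in the alphabet (wrapping around) — i.e. ROT13, then delete the first 2 characters.
On "rxvkmaxumxeb" that produces "ixznkhzkro".

ixznkhzkro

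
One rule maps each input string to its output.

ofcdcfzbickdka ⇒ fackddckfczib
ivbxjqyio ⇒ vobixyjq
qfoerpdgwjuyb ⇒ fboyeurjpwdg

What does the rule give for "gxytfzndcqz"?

xzyqtcfdzn

Rule — delete the first character, then take characters alternately from the front and the back (1st, last, 2nd, 2nd-last, ...).
On "gxytfzndcqz": the first step gives "xytfzndcqz", and the second then gives "xzyqtcfdzn".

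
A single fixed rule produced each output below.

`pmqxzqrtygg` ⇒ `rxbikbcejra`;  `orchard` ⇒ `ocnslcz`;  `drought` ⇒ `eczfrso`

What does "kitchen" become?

ytenspv

Each output is the input with this applied: swap the first and last characters, then shift every letter 11 places forward in the alphabet (wrapping around).
Working it through for "kitchen": intermediate "nitchek", final "ytenspv".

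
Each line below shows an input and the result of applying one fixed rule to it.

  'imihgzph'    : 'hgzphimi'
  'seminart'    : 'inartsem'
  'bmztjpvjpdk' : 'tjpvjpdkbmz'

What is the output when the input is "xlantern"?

nternxla

Rule — move the first 3 characters to the end (rotate left by 3).
"xlantern" → "nternxla".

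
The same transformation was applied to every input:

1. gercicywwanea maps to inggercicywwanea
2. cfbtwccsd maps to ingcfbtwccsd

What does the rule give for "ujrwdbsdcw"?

The transformation: prepend "ing".
Doing the same to "ujrwdbsdcw": "ingujrwdbsdcw".

ingujrwdbsdcw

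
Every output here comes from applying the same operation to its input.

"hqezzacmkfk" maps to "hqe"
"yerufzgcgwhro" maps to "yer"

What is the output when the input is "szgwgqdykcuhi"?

Each output is the input with this applied: keep only the first 3 characters.
On "szgwgqdykcuhi" that produces "szg".

szg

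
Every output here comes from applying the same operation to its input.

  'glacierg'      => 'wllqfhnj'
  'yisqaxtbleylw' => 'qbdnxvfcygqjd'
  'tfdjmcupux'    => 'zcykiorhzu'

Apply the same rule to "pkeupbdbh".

gmupjzugi

The rule is to move the last 2 characters to the front (rotate right by 2), then shift every letter 5 places forward in the alphabet (wrapping around).
Applying both steps to "pkeupbdbh": "bhpkeupbd", then "gmupjzugi".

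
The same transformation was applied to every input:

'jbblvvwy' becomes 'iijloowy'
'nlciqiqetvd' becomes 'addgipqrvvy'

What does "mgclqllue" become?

dhprtyyyz

The rule is to shift every letter 13 places forward in the alphabet (wrapping around) — i.e. ROT13, then sort the characters into alphabetical order.
Doing the same to "mgclqllue": "dhprtyyyz".
(Check on "nlciqiqetvd": → "aypvdvdrgiq" → "addgipqrvvy" ✓)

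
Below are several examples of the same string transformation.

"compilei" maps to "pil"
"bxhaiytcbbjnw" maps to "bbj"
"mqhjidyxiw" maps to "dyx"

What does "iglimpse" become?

imp

What's happening: move the last 2 characters to the front (rotate right by 2), then keep only the last 3 characters.
"iglimpse" → "seiglimp" → "imp".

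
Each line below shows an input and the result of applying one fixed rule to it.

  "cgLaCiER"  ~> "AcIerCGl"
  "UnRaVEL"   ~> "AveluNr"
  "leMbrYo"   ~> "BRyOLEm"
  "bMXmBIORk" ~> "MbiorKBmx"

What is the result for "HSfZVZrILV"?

Each output is the input with this applied: move the first 3 characters to the end (rotate left by 3), then flip the case of every letter.
Applying both steps to "HSfZVZrILV": "ZVZrILVHSf", then "zvzRilvhsF".

zvzRilvhsF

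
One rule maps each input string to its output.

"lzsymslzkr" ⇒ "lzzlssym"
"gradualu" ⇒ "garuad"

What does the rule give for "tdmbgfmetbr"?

ttdemmbfg

The rule is to delete the last 2 characters, then take characters alternately from the front and the back (1st, last, 2nd, 2nd-last, ...).
"tdmbgfmetbr" → "tdmbgfmet" → "ttdemmbfg".
(Check on "lzsymslzkr": → "lzsymslz" → "lzzlssym" ✓)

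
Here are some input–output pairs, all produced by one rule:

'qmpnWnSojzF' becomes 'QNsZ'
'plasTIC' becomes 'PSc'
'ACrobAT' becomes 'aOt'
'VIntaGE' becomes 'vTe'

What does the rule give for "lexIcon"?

LiN

In each case the input is transformed by: keep one character in every 3, starting at position 1 (positions 1st, 4th, 7th, ...), then flip the case of every letter.
Starting from "lexIcon": after the first operation, "lIn"; after the second, "LiN".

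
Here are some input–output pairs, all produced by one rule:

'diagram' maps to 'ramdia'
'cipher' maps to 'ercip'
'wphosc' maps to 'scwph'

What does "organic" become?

nicorg

The transformation: move the first 3 characters to the end (rotate left by 3), then delete the first character.
Working it through for "organic": intermediate "anicorg", final "nicorg".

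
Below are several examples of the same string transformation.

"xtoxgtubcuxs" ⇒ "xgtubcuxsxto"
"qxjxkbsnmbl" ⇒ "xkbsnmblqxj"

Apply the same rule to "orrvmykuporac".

In each case the input is transformed by: move the first 3 characters to the end (rotate left by 3).
On "orrvmykuporac" that produces "vmykuporacorr".

vmykuporacorr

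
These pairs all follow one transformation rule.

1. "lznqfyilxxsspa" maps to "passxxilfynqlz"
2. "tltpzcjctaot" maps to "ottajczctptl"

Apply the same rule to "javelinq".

nqliveja

The transformation: reverse the string, then swap each adjacent pair of characters (1↔2, 3↔4, ...).
Starting from "javelinq": after the first operation, "qnilevaj"; after the second, "nqliveja".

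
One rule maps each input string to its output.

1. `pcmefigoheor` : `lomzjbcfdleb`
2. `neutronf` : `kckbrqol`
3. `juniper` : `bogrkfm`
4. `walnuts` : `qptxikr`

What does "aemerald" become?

iaxbjbox

Looking at the pairs, the operation is to move the last 2 characters to the front (rotate right by 2), then shift every letter 3 places backward in the alphabet (wrapping around).
For "aemerald", step one produces "ldaemera"; step two turns that into "iaxbjbox".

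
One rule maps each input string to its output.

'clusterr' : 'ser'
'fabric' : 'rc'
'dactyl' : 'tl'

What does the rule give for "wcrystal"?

The pattern: keep every other character starting from the second (positions 2nd, 4th, 6th, ...), then delete the first character.
Applying both steps to "wcrystal": "cytl", then "ytl".

ytl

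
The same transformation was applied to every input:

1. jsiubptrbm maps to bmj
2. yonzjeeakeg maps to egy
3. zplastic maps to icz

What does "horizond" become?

ndh

The rule is to move the last 2 characters to the front (rotate right by 2), then keep only the first 3 characters.
Working it through for "horizond": intermediate "ndhorizo", final "ndh".
(Check on "zplastic": → "iczplast" → "icz" ✓)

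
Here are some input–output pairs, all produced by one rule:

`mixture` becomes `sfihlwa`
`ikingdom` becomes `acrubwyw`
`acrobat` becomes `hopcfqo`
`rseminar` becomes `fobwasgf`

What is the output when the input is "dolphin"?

What's happening: shift every letter 12 places backward in the alphabet (wrapping around), then reverse the string.
"dolphin" → "rczdvwb" → "bwvdzcr".

bwvdzcr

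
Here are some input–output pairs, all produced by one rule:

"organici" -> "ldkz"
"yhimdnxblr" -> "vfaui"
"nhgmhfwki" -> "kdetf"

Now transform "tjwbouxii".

In each case the input is transformed by: keep every other character starting from the first (positions 1st, 3rd, 5th, ...), then shift every letter 3 places backward in the alphabet (wrapping around).
Applying both steps to "tjwbouxii": "twoxi", then "qtluf".

qtluf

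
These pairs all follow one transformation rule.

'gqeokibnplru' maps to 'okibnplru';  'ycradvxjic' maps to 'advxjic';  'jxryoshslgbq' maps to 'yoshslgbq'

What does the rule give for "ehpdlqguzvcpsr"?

What's happening: delete the first 3 characters.
So "ehpdlqguzvcpsr" becomes "dlqguzvcpsr".

dlqguzvcpsr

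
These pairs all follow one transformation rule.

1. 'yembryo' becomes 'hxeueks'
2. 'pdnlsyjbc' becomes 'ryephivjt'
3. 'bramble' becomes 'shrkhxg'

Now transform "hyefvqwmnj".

lbwcstpnek

Each output is the input with this applied: shift every letter 6 places forward in the alphabet (wrapping around), then move the first 3 characters to the end (rotate left by 3).
"hyefvqwmnj" → "neklbwcstp" → "lbwcstpnek".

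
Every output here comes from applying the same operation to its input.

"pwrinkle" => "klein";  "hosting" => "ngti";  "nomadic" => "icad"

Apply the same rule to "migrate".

tera

The transformation: delete the first 3 characters, then move the first 2 characters to the end (rotate left by 2).
Applying both steps to "migrate": "rate", then "tera".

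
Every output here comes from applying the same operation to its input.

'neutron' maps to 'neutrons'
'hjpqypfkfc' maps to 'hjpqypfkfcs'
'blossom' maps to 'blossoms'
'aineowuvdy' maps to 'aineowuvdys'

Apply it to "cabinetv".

What's happening: append "s".
So "cabinetv" becomes "cabinetvs".

cabinetvs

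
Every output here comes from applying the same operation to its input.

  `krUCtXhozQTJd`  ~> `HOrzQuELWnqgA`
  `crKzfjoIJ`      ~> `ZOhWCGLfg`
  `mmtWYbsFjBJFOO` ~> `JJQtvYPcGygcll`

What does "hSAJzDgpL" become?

EpxgWaDMi

What's happening: flip the case of every letter, then shift every letter 3 places backward in the alphabet (wrapping around).
Applying that to "hSAJzDgpL" gives "EpxgWaDMi".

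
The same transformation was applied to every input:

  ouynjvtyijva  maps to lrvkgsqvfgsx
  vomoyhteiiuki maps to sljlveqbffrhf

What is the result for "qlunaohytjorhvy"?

In each case the input is transformed by: shift every letter 3 places backward in the alphabet (wrapping around).
"qlunaohytjorhvy" → "nirkxlevqgloesv".

nirkxlevqgloesv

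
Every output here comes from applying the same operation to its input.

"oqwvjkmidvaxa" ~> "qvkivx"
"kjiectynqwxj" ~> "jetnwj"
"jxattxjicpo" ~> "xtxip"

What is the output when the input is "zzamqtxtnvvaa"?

Each output is the input with this applied: keep every other character starting from the second (positions 2nd, 4th, 6th, ...).
On "zzamqtxtnvvaa" that produces "zmttva".

zmttva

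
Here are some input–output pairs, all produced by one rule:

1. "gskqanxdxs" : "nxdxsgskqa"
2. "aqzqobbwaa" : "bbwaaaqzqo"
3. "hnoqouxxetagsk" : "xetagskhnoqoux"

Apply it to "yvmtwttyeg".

ttyegyvmtw

The rule is to swap the front and back halves of the string.
Applying that to "yvmtwttyeg" gives "ttyegyvmtw".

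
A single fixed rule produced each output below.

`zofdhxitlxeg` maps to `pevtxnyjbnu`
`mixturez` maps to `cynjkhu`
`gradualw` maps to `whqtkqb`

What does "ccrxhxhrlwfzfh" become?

The pattern: delete the last character, then shift every letter 10 places backward in the alphabet (wrapping around).
For "ccrxhxhrlwfzfh" the result is "sshnxnxhbmvpv".

sshnxnxhbmvpv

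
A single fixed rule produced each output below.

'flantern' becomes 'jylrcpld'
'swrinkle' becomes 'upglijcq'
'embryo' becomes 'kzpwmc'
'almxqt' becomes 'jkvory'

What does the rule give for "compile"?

In each case the input is transformed by: shift every letter 2 places backward in the alphabet (wrapping around), then move the first character to the end.
So "compile" becomes "mkngjca".

mkngjca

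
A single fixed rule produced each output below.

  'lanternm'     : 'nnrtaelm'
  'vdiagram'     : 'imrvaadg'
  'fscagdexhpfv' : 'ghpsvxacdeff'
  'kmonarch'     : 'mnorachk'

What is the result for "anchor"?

Each output is the input with this applied: sort the characters into alphabetical order, then swap the front and back halves of the string.
"anchor" → "norach".

norach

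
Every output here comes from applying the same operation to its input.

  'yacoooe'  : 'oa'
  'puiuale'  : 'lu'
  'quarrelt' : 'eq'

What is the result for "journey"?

In each case the input is transformed by: move the first 3 characters to the end (rotate left by 3), then keep one character in every 3, starting at position 3 (positions 3rd, 6th, 9th, ...).
Applying both steps to "journey": "rneyjou", then "eo".

eo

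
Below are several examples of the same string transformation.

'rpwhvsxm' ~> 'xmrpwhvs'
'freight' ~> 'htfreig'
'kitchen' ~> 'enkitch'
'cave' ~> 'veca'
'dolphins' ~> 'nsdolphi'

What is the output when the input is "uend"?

ndue

What's happening: move the last 2 characters to the front (rotate right by 2).
Applying that to "uend" gives "ndue".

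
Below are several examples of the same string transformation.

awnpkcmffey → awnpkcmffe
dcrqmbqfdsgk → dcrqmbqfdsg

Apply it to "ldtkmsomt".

ldtkmsom

Each output is the input with this applied: delete the last character.
Doing the same to "ldtkmsomt": "ldtkmsom".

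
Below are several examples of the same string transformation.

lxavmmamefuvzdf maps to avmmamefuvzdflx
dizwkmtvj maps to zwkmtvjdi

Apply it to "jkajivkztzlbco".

The transformation: move the first 2 characters to the end (rotate left by 2).
Applying that to "jkajivkztzlbco" gives "ajivkztzlbcojk".

ajivkztzlbcojk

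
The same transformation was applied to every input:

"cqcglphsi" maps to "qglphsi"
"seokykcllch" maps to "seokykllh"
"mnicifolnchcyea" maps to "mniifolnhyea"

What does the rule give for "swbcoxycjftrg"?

swboxyjftrg

Rule — remove every "c".
For "swbcoxycjftrg" the result is "swboxyjftrg".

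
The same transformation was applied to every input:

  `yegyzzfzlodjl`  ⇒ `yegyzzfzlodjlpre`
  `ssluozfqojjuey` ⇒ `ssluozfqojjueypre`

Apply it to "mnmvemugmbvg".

The pattern: append "pre".
On "mnmvemugmbvg" that produces "mnmvemugmbvgpre".

mnmvemugmbvgpre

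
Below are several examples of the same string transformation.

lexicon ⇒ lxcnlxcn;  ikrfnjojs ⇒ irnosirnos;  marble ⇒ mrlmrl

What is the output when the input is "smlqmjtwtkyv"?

In each case the input is transformed by: keep every other character starting from the first (positions 1st, 3rd, 5th, ...), then write the whole string twice.
Starting from "smlqmjtwtkyv": after the first operation, "slmtty"; after the second, "slmttyslmtty".

slmttyslmtty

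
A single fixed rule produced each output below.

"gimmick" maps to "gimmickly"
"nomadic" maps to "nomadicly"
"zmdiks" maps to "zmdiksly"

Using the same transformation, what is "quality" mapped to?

The transformation: append "ly".
"quality" → "qualityly".

qualityly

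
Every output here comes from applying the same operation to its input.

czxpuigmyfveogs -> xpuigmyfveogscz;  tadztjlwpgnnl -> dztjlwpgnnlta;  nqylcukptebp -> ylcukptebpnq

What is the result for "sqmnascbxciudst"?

Looking at the pairs, the operation is to move the first 2 characters to the end (rotate left by 2).
"sqmnascbxciudst" → "mnascbxciudstsq".

mnascbxciudstsq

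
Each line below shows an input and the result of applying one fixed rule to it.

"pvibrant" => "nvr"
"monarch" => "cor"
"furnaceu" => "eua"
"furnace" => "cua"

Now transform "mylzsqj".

qys

Rule — move the last 2 characters to the front (rotate right by 2), then keep one character in every 3, starting at position 1 (positions 1st, 4th, 7th, ...).
On "mylzsqj": the first step gives "qjmylzs", and the second then gives "qys".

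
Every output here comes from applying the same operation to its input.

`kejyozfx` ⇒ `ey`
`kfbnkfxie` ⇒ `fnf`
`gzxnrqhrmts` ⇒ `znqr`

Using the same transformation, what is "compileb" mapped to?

op

Each output is the input with this applied: delete the last 3 characters, then keep every other character starting from the second (positions 2nd, 4th, 6th, ...).
Applying both steps to "compileb": "compi", then "op".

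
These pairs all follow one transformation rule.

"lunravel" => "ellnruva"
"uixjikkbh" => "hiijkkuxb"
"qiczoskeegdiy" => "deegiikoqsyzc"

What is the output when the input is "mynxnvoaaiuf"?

The rule is to sort the characters into alphabetical order, then move the first character to the end.
"mynxnvoaaiuf" → "aafimnnouvxy" → "afimnnouvxya".
(Check on "lunravel": → "aellnruv" → "ellnruva" ✓)

afimnnouvxya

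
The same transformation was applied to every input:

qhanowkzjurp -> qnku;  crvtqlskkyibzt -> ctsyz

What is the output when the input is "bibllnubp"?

The pattern: keep one character in every 3, starting at position 1 (positions 1st, 4th, 7th, ...).
Applying that to "bibllnubp" gives "blu".

blu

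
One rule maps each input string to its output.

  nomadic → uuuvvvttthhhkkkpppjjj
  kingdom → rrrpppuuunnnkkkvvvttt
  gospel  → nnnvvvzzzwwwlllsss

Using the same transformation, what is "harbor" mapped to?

Rule — shift every letter 7 places forward in the alphabet (wrapping around), then repeat every character 3 times.
On "harbor" that produces "ooohhhyyyiiivvvyyy".

ooohhhyyyiiivvvyyy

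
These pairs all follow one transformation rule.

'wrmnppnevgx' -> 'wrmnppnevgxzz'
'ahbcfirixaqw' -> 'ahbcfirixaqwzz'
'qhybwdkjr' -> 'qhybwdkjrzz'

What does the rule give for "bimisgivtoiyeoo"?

bimisgivtoiyeoozz

What's happening: append "zz".
"bimisgivtoiyeoo" → "bimisgivtoiyeoozz".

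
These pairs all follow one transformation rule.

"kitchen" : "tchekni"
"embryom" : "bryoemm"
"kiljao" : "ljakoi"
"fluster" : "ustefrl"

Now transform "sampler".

mplesra

In each case the input is transformed by: swap the first and last characters, then move the first 2 characters to the end (rotate left by 2).
For "sampler", step one produces "ramples"; step two turns that into "mplesra".
(Check on "embryom": → "mmbryoe" → "bryoemm" ✓)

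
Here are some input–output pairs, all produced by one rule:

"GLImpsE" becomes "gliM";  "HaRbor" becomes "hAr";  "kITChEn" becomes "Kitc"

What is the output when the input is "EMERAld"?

The rule is to flip the case of every letter, then delete the last 3 characters.
Starting from "EMERAld": after the first operation, "emeraLD"; after the second, "emer".

emer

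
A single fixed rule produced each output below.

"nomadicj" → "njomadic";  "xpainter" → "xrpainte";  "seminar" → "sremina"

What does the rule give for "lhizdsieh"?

lhhizdsie

The rule is to swap the first and last characters, then move the last character to the front.
Starting from "lhizdsieh": after the first operation, "hhizdsiel"; after the second, "lhhizdsie".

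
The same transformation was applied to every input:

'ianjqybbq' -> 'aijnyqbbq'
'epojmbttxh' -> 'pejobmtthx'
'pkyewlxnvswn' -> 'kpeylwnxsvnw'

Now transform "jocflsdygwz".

In each case the input is transformed by: swap each adjacent pair of characters (1↔2, 3↔4, ...).
Doing the same to "jocflsdygwz": "ojfcslydwgz".

ojfcslydwgz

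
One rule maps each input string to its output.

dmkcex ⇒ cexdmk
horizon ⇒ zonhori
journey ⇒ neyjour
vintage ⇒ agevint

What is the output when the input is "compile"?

ilecomp

What's happening: move the last 3 characters to the front (rotate right by 3).
For "compile" the result is "ilecomp".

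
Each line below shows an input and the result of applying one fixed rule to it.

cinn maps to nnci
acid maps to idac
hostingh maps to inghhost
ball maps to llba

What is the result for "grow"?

Rule — swap the front and back halves of the string.
On "grow" that produces "owgr".

owgr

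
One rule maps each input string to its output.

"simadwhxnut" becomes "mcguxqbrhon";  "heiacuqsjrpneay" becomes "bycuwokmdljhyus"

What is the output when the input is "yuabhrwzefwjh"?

souvblqtyzqdb

What's happening: shift every letter 6 places backward in the alphabet (wrapping around).
Applying that to "yuabhrwzefwjh" gives "souvblqtyzqdb".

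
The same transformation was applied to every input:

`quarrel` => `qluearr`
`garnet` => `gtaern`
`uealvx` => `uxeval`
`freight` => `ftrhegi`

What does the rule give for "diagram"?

Each output is the input with this applied: take characters alternately from the front and the back (1st, last, 2nd, 2nd-last, ...).
On "diagram" that produces "dmiaarg".

dmiaarg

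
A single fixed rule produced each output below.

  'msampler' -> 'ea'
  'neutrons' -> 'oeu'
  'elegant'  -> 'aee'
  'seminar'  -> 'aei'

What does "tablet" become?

Each output is the input with this applied: move the last 3 characters to the front (rotate right by 3), then keep only the vowels.
Working it through for "tablet": intermediate "lettab", final "ea".
(Check on "neutrons": → "onsneutr" → "oeu" ✓)

ea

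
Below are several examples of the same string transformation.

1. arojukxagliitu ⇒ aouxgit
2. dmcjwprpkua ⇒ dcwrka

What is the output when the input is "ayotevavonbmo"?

aoeaobo

The pattern: keep every other character starting from the first (positions 1st, 3rd, 5th, ...).
"ayotevavonbmo" → "aoeaobo".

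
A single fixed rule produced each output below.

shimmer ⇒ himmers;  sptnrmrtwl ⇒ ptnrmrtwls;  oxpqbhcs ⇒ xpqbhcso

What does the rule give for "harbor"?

The transformation: move the first character to the end.
Doing the same to "harbor": "arborh".

arborh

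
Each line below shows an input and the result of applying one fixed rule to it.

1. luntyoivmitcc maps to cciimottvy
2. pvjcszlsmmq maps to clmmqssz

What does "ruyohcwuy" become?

What's happening: delete the first 3 characters, then sort the characters into alphabetical order.
"ruyohcwuy" → "ohcwuy" → "chouwy".

chouwy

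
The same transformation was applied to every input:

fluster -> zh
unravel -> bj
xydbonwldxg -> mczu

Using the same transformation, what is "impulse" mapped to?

az

What's happening: shift every letter 12 places backward in the alphabet (wrapping around), then keep one character in every 3, starting at position 2 (positions 2nd, 5th, 8th, ...).
Applying that to "impulse" gives "az".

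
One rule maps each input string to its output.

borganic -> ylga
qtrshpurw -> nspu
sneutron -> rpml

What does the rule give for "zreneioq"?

cgmo

Each output is the input with this applied: shift every letter 2 places backward in the alphabet (wrapping around), then keep only the last 4 characters.
So "zreneioq" becomes "cgmo".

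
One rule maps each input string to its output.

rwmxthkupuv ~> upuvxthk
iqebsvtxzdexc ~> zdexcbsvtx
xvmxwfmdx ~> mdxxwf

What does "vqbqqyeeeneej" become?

eneejqqyee

The pattern: delete the first 3 characters, then swap the front and back halves of the string.
Applying both steps to "vqbqqyeeeneej": "qqyeeeneej", then "eneejqqyee".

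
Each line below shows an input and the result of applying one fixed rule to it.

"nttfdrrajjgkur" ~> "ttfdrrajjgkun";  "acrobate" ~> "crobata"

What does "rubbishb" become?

The transformation: delete the last character, then move the first character to the end.
Applying both steps to "rubbishb": "rubbish", then "ubbishr".

ubbishr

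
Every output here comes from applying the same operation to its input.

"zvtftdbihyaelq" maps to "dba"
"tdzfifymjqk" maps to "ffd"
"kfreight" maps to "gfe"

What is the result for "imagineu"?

gea

Each output is the input with this applied: sort the characters into reverse alphabetical order, then keep only the last 3 characters.
On "imagineu": the first step gives "unmiigea", and the second then gives "gea".
(Check on "tdzfifymjqk": → "zytqmkjiffd" → "ffd" ✓)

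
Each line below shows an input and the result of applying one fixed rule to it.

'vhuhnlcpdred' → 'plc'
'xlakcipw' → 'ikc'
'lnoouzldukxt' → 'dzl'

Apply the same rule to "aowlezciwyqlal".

wci

Each output is the input with this applied: take characters alternately from the front and the back (1st, last, 2nd, 2nd-last, ...), then keep only the last 3 characters.
Applying both steps to "aowlezciwyqlal": "aloawllqeyzwci", then "wci".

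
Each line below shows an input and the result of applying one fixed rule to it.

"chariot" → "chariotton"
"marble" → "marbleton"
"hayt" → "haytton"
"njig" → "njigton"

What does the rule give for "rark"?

rarkton

Rule — append "ton".
"rark" → "rarkton".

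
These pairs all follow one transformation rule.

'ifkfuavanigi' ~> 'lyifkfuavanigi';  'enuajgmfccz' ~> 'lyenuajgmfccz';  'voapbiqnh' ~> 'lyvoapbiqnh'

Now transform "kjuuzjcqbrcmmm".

lykjuuzjcqbrcmmm

Each output is the input with this applied: prepend "ly".
On "kjuuzjcqbrcmmm" that produces "lykjuuzjcqbrcmmm".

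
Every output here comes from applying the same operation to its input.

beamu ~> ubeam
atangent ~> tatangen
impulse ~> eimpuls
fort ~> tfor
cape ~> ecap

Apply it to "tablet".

Each output is the input with this applied: move the last character to the front.
Doing the same to "tablet": "ttable".

ttable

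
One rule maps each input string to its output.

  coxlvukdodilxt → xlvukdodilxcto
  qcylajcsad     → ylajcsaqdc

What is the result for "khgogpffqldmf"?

gogpffqldmkfh

The pattern: swap the first and last characters, then move the first 2 characters to the end (rotate left by 2).
For "khgogpffqldmf" the result is "gogpffqldmkfh".
(Check on "coxlvukdodilxt": → "toxlvukdodilxc" → "xlvukdodilxcto" ✓)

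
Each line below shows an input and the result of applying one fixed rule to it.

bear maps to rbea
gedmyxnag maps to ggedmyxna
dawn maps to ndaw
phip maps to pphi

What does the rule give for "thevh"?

The pattern: move the last character to the front.
On "thevh" that produces "hthev".

hthev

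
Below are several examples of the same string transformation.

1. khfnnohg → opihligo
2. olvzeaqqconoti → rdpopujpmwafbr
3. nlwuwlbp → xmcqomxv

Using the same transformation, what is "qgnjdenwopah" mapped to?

Each output is the input with this applied: shift every letter 1 place forward in the alphabet (wrapping around), then swap the front and back halves of the string.
For "qgnjdenwopah", step one produces "rhokefoxpqbi"; step two turns that into "oxpqbirhokef".

oxpqbirhokef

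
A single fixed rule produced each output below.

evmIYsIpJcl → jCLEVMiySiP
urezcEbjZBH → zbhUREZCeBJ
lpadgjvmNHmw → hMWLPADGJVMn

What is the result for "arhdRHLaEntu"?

NTUARHDrhlAe

What's happening: flip the case of every letter, then move the last 3 characters to the front (rotate right by 3).
Applying both steps to "arhdRHLaEntu": "ARHDrhlAeNTU", then "NTUARHDrhlAe".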